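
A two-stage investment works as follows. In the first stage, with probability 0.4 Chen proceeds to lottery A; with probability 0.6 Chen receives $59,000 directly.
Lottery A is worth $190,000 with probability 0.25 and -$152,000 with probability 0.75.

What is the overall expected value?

EV(A) = 0.25 × 190000 + 0.75 × (-152000) = 47500 − 114000 = -66500
Branch B: 59000 (certain)
Overall = 0.4 × (-66500) + 0.6 × 59000 = -26600 + 35400 = 8800

$8,800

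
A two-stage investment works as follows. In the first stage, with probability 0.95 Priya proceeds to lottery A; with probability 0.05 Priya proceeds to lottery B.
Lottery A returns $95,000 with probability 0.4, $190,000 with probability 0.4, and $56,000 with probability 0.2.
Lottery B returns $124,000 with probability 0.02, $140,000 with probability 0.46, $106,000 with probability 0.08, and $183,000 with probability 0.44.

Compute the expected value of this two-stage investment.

$126,734

EV(A) = 0.4 × 95000 + 0.4 × 190000 + 0.2 × 56000 = 38000 + 76000 + 11200 = 125200
EV(B) = 0.02 × 124000 + 0.46 × 140000 + 0.08 × 106000 + 0.44 × 183000 = 2480 + 64400 + 8480 + 80520 = 155880
Overall = 0.95 × 125200 + 0.05 × 155880 = 118940 + 7794 = 126734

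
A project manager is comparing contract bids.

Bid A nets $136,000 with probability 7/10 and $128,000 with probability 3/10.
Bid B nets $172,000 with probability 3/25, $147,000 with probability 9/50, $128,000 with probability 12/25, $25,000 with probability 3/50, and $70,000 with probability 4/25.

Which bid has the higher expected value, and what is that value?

Bid A = 7/10 × 136000 + 3/10 × 128000 = 95200 + 38400 = 133600
Bid B = 3/25 × 172000 + 9/50 × 147000 + 12/25 × 128000 + 3/50 × 25000 + 4/25 × 70000 = 20640 + 26460 + 61440 + 1500 + 11200 = 121240

Bid A ($133,600)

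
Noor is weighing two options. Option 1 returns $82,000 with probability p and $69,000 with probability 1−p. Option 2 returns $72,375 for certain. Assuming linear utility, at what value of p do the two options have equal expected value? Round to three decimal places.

p = 0.260

p·82000 + (1−p)·69000 = 72375
13000p + 69000 = 72375
p = (72375 − 69000) / 13000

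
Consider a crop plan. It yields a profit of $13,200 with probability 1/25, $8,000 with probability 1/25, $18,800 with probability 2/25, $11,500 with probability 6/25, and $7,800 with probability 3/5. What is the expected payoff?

$9,792

EV = 1/25 × 13200 + 1/25 × 8000 + 2/25 × 18800 + 6/25 × 11500 + 3/5 × 7800 = 528 + 320 + 1504 + 2760 + 4680 = 9792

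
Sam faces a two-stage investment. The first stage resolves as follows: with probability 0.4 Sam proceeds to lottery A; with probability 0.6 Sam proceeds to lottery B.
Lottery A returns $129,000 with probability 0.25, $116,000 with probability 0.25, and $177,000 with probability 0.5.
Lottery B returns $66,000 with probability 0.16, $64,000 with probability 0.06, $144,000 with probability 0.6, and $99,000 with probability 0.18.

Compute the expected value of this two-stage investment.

$131,072

EV(A) = 0.25 × 129000 + 0.25 × 116000 + 0.5 × 177000 = 32250 + 29000 + 88500 = 149750
EV(B) = 0.16 × 66000 + 0.06 × 64000 + 0.6 × 144000 + 0.18 × 99000 = 10560 + 3840 + 86400 + 17820 = 118620
Overall = 0.4 × 149750 + 0.6 × 118620 = 59900 + 71172 = 131072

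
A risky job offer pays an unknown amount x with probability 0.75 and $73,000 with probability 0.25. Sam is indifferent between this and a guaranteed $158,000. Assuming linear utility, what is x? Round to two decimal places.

x = $186,333.33

0.75·x + 0.25·73000 = 158000
0.75·x = 158000 − 18250 = 139750
x = 139750 / 0.75 = 186333.3333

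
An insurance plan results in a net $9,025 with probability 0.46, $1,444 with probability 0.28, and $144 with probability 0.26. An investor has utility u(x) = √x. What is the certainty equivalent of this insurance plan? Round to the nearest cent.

$3,301.65

E[u] = 0.46·√9025 + 0.28·√1444 + 0.26·√144 = 0.46·95 + 0.28·38 + 0.26·12 = 57.46
CE = (57.46)² = 3301.6516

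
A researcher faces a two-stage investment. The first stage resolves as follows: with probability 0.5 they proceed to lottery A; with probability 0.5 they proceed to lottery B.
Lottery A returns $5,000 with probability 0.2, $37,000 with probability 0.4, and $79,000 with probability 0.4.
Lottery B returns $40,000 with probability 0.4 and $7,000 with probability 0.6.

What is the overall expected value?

$33,800

EV(A) = 0.2 × 5000 + 0.4 × 37000 + 0.4 × 79000 = 1000 + 14800 + 31600 = 47400
EV(B) = 0.4 × 40000 + 0.6 × 7000 = 16000 + 4200 = 20200
Overall = 0.5 × 47400 + 0.5 × 20200 = 23700 + 10100 = 33800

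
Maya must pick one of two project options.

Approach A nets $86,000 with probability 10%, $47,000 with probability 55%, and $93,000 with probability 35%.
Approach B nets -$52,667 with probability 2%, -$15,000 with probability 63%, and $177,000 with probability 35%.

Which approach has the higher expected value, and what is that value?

Approach A = 0.1 × 86000 + 0.55 × 47000 + 0.35 × 93000 = 8600 + 25850 + 32550 = 67000
Approach B = 0.02 × (-52667) + 0.63 × (-15000) + 0.35 × 177000 = -1053.34 − 9450 + 61950 = 51446.66

Approach A ($67,000)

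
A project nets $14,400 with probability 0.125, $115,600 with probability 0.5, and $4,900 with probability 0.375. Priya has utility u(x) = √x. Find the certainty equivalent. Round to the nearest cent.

E[u] = 0.125·√14400 + 0.5·√115600 + 0.375·√4900 = 0.125·120 + 0.5·340 + 0.375·70 = 211.25
CE = (211.25)² = 44626.5625

$44,626.56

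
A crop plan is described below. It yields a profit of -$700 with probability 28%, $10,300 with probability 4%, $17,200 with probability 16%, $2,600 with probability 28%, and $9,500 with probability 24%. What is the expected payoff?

$5,976

EV = 0.28 × (-700) + 0.04 × 10300 + 0.16 × 17200 + 0.28 × 2600 + 0.24 × 9500 = -196 + 412 + 2752 + 728 + 2280 = 5976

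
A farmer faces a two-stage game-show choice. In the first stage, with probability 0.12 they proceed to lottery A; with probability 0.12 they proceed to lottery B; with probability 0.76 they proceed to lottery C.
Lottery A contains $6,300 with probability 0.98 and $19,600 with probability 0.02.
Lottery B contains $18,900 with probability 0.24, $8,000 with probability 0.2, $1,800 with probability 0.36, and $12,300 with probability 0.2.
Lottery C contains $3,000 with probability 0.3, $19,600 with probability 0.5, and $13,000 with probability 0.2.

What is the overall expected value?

$12,005.20

EV(A) = 0.98 × 6300 + 0.02 × 19600 = 6174 + 392 = 6566
EV(B) = 0.24 × 18900 + 0.2 × 8000 + 0.36 × 1800 + 0.2 × 12300 = 4536 + 1600 + 648 + 2460 = 9244
EV(C) = 0.3 × 3000 + 0.5 × 19600 + 0.2 × 13000 = 900 + 9800 + 2600 = 13300
Overall = 0.12 × 6566 + 0.12 × 9244 + 0.76 × 13300 = 787.92 + 1109.28 + 10108 = 12005.2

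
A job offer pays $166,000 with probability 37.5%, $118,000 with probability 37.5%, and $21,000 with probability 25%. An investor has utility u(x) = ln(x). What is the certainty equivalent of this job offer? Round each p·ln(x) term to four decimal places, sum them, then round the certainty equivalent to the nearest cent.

$87,107.65

E[u] = 0.375·ln(166000) + 0.375·ln(118000) + 0.25·ln(21000) = 4.5074 + 4.3794 + 2.4881 = 11.3749
CE = e^11.3749 ≈ 87107.65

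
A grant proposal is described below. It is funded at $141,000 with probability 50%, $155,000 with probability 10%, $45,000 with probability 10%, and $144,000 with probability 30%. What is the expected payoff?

EV = 0.5 × 141000 + 0.1 × 155000 + 0.1 × 45000 + 0.3 × 144000 = 70500 + 15500 + 4500 + 43200 = 133700

$133,700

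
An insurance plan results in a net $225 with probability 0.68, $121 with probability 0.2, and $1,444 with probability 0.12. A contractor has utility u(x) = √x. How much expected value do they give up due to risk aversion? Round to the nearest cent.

$62.84

E[u] = 0.68·√225 + 0.2·√121 + 0.12·√1444 = 0.68·15 + 0.2·11 + 0.12·38 = 16.96
CE = (16.96)² = 287.6416
Risk premium = EV − CE = 350.48 − 287.6416 = 62.8384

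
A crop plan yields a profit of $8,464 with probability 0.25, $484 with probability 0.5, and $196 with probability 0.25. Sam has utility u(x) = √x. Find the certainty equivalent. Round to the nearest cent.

E[u] = 0.25·√8464 + 0.5·√484 + 0.25·√196 = 0.25·92 + 0.5·22 + 0.25·14 = 37.5
CE = (37.5)² = 1406.25

$1,406.25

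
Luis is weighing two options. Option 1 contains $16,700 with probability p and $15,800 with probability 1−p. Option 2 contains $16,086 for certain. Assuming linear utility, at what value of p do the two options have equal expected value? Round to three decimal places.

p = 0.318

p·16700 + (1−p)·15800 = 16086
900p + 15800 = 16086
p = (16086 − 15800) / 900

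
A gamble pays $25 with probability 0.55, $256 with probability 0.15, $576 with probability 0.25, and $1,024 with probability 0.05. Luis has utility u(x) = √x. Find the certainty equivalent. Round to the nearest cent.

E[u] = 0.55·√25 + 0.15·√256 + 0.25·√576 + 0.05·√1024 = 0.55·5 + 0.15·16 + 0.25·24 + 0.05·32 = 12.75
CE = (12.75)² = 162.5625

$162.56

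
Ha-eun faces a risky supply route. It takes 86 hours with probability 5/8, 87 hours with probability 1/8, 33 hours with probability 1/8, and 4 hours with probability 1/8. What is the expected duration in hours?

69.25 hours

EV = 5/8 × 86 + 1/8 × 87 + 1/8 × 33 + 1/8 × 4 = 53.75 + 10.875 + 4.125 + 0.5 = 69.25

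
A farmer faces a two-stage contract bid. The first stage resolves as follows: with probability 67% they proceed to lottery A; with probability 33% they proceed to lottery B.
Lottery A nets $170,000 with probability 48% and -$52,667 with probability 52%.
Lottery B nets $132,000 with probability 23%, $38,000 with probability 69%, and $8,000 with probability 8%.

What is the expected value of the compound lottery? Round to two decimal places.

EV(A) = 0.48 × 170000 + 0.52 × (-52667) = 81600 − 27386.84 = 54213.16
EV(B) = 0.23 × 132000 + 0.69 × 38000 + 0.08 × 8000 = 30360 + 26220 + 640 = 57220
Overall = 0.67 × 54213.16 + 0.33 × 57220 = 36322.8172 + 18882.6 = 55205.4172

$55,205.42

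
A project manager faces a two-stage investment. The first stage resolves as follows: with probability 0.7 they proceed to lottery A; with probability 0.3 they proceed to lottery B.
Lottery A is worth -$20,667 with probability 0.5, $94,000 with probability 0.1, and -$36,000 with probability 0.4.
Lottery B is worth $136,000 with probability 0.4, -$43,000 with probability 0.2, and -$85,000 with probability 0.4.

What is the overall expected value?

-$7,193.45

EV(A) = 0.5 × (-20667) + 0.1 × 94000 + 0.4 × (-36000) = -10333.5 + 9400 − 14400 = -15333.5
EV(B) = 0.4 × 136000 + 0.2 × (-43000) + 0.4 × (-85000) = 54400 − 8600 − 34000 = 11800
Overall = 0.7 × (-15333.5) + 0.3 × 11800 = -10733.45 + 3540 = -7193.45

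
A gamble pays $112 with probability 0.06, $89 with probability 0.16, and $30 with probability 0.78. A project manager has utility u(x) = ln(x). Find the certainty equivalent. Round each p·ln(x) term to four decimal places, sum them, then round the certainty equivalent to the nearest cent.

E[u] = 0.06·ln(112) + 0.16·ln(89) + 0.78·ln(30) = 0.2831 + 0.7182 + 2.6529 = 3.6542
CE = e^3.6542 ≈ 38.64

$38.64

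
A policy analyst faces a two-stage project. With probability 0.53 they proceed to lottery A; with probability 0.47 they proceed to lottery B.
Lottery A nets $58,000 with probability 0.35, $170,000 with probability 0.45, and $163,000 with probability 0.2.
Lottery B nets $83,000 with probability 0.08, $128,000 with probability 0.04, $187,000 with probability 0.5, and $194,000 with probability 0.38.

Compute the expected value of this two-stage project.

$152,702.60

EV(A) = 0.35 × 58000 + 0.45 × 170000 + 0.2 × 163000 = 20300 + 76500 + 32600 = 129400
EV(B) = 0.08 × 83000 + 0.04 × 128000 + 0.5 × 187000 + 0.38 × 194000 = 6640 + 5120 + 93500 + 73720 = 178980
Overall = 0.53 × 129400 + 0.47 × 178980 = 68582 + 84120.6 = 152702.6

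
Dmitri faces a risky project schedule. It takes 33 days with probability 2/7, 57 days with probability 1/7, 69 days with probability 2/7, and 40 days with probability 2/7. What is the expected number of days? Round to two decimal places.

EV = 2/7 × 33 + 1/7 × 57 + 2/7 × 69 + 2/7 × 40 = 9.4286 + 8.1429 + 19.7143 + 11.4286 = 48.7143

48.71 days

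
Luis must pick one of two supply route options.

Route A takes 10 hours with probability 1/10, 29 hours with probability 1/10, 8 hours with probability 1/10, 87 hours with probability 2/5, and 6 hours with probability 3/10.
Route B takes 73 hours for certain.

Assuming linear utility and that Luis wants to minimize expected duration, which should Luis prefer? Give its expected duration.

Route A = 1/10 × 10 + 1/10 × 29 + 1/10 × 8 + 2/5 × 87 + 3/10 × 6 = 1 + 2.9 + 0.8 + 34.8 + 1.8 = 41.3
Route B: 73 (certain)

Route A (41.3 hours)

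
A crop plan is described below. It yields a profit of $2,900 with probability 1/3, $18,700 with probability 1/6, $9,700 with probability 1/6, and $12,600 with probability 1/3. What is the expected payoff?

$9,900

EV = 1/3 × 2900 + 1/6 × 18700 + 1/6 × 9700 + 1/3 × 12600 = 966.6667 + 3116.6667 + 1616.6667 + 4200 = 9900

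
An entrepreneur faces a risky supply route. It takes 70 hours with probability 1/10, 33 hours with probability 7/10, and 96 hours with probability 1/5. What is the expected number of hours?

EV = 1/10 × 70 + 7/10 × 33 + 1/5 × 96 = 7 + 23.1 + 19.2 = 49.3

49.3 hours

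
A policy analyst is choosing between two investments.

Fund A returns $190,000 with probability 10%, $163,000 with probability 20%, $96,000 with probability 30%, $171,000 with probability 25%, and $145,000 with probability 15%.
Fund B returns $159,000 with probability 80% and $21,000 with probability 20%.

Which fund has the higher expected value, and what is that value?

Fund A = 0.1 × 190000 + 0.2 × 163000 + 0.3 × 96000 + 0.25 × 171000 + 0.15 × 145000 = 19000 + 32600 + 28800 + 42750 + 21750 = 144900
Fund B = 0.8 × 159000 + 0.2 × 21000 = 127200 + 4200 = 131400

Fund A ($144,900)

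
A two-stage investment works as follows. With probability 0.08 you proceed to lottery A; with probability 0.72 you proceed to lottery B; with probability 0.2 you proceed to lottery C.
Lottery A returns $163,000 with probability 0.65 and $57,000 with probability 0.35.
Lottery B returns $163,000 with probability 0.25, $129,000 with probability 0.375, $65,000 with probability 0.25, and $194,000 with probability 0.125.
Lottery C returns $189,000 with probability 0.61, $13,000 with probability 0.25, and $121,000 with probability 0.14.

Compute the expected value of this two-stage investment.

EV(A) = 0.65 × 163000 + 0.35 × 57000 = 105950 + 19950 = 125900
EV(B) = 0.25 × 163000 + 0.375 × 129000 + 0.25 × 65000 + 0.125 × 194000 = 40750 + 48375 + 16250 + 24250 = 129625
EV(C) = 0.61 × 189000 + 0.25 × 13000 + 0.14 × 121000 = 115290 + 3250 + 16940 = 135480
Overall = 0.08 × 125900 + 0.72 × 129625 + 0.2 × 135480 = 10072 + 93330 + 27096 = 130498

$130,498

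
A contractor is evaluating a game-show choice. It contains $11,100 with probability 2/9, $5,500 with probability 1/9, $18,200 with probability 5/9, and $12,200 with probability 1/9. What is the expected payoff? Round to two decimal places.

$14,544.44

EV = 2/9 × 11100 + 1/9 × 5500 + 5/9 × 18200 + 1/9 × 12200 = 2466.6667 + 611.1111 + 10111.1111 + 1355.5556 = 14544.4444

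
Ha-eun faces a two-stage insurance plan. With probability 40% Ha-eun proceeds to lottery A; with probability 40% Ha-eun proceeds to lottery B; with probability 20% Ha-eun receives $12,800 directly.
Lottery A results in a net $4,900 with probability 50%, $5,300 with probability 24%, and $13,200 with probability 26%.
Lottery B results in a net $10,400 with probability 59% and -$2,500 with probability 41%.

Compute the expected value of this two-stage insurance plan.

EV(A) = 0.5 × 4900 + 0.24 × 5300 + 0.26 × 13200 = 2450 + 1272 + 3432 = 7154
EV(B) = 0.59 × 10400 + 0.41 × (-2500) = 6136 − 1025 = 5111
Branch C: 12800 (certain)
Overall = 0.4 × 7154 + 0.4 × 5111 + 0.2 × 12800 = 2861.6 + 2044.4 + 2560 = 7466

$7,466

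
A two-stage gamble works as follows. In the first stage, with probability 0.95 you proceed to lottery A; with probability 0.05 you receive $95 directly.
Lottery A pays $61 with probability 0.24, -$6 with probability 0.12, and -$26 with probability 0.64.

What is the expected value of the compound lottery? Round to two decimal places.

$2.17

EV(A) = 0.24 × 61 + 0.12 × (-6) + 0.64 × (-26) = 14.64 − 0.72 − 16.64 = -2.72
Branch B: 95 (certain)
Overall = 0.95 × (-2.72) + 0.05 × 95 = -2.584 + 4.75 = 2.166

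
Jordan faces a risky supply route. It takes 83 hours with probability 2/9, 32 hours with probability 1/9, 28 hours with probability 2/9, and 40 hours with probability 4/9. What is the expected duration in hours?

EV = 2/9 × 83 + 1/9 × 32 + 2/9 × 28 + 4/9 × 40 = 18.4444 + 3.5556 + 6.2222 + 17.7778 = 46

46 hours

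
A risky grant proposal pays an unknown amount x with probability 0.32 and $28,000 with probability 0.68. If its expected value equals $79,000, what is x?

x = $187,375

0.32·x + 0.68·28000 = 79000
0.32·x = 79000 − 19040 = 59960
x = 59960 / 0.32 = 187375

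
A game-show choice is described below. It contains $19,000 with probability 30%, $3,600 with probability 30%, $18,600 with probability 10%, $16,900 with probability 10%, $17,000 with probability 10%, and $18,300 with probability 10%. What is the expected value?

EV = 0.3 × 19000 + 0.3 × 3600 + 0.1 × 18600 + 0.1 × 16900 + 0.1 × 17000 + 0.1 × 18300 = 5700 + 1080 + 1860 + 1690 + 1700 + 1830 = 13860

$13,860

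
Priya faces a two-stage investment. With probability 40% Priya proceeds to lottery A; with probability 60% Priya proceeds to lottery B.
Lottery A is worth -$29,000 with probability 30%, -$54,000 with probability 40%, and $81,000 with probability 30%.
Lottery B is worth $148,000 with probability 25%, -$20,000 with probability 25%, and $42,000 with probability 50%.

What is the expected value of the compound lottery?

EV(A) = 0.3 × (-29000) + 0.4 × (-54000) + 0.3 × 81000 = -8700 − 21600 + 24300 = -6000
EV(B) = 0.25 × 148000 + 0.25 × (-20000) + 0.5 × 42000 = 37000 − 5000 + 21000 = 53000
Overall = 0.4 × (-6000) + 0.6 × 53000 = -2400 + 31800 = 29400

$29,400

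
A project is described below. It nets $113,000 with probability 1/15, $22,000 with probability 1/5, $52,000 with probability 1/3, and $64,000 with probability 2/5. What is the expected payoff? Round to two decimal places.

$54,866.67

EV = 1/15 × 113000 + 1/5 × 22000 + 1/3 × 52000 + 2/5 × 64000 = 7533.3333 + 4400 + 17333.3333 + 25600 = 54866.6667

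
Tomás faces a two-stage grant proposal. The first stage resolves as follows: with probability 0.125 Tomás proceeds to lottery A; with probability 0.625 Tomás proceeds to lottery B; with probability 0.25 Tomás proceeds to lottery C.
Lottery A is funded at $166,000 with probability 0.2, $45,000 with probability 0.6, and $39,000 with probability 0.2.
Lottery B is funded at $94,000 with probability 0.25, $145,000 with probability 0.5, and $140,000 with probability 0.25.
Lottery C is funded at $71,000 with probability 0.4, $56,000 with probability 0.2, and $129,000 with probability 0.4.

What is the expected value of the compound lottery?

EV(A) = 0.2 × 166000 + 0.6 × 45000 + 0.2 × 39000 = 33200 + 27000 + 7800 = 68000
EV(B) = 0.25 × 94000 + 0.5 × 145000 + 0.25 × 140000 = 23500 + 72500 + 35000 = 131000
EV(C) = 0.4 × 71000 + 0.2 × 56000 + 0.4 × 129000 = 28400 + 11200 + 51600 = 91200
Overall = 0.125 × 68000 + 0.625 × 131000 + 0.25 × 91200 = 8500 + 81875 + 22800 = 113175

$113,175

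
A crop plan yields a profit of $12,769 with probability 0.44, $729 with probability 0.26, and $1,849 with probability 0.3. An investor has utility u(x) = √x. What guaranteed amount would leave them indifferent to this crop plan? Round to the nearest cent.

E[u] = 0.44·√12769 + 0.26·√729 + 0.3·√1849 = 0.44·113 + 0.26·27 + 0.3·43 = 69.64
CE = (69.64)² = 4849.7296

$4,849.73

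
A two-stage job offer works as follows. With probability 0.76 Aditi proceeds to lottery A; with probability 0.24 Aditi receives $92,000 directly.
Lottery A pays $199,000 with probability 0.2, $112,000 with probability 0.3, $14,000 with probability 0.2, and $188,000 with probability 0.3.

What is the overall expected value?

$122,856

EV(A) = 0.2 × 199000 + 0.3 × 112000 + 0.2 × 14000 + 0.3 × 188000 = 39800 + 33600 + 2800 + 56400 = 132600
Branch B: 92000 (certain)
Overall = 0.76 × 132600 + 0.24 × 92000 = 100776 + 22080 = 122856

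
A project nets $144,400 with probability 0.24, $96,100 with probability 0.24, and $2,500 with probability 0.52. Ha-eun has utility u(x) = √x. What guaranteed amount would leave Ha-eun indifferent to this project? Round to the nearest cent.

E[u] = 0.24·√144400 + 0.24·√96100 + 0.52·√2500 = 0.24·380 + 0.24·310 + 0.52·50 = 191.6
CE = (191.6)² = 36710.56

$36,710.56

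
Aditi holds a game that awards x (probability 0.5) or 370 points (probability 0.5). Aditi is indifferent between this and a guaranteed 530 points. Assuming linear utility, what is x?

0.5·x + 0.5·370 = 530
0.5·x = 530 − 185 = 345
x = 345 / 0.5 = 690

x = 690 points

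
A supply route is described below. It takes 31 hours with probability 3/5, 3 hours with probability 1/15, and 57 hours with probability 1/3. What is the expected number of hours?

EV = 3/5 × 31 + 1/15 × 3 + 1/3 × 57 = 18.6 + 0.2 + 19 = 37.8

37.8 hours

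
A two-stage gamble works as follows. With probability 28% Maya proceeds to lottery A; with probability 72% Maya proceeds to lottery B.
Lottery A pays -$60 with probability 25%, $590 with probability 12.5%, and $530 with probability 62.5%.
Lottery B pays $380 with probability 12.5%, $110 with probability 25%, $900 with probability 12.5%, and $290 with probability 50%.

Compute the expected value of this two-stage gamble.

$348.60

EV(A) = 0.25 × (-60) + 0.125 × 590 + 0.625 × 530 = -15 + 73.75 + 331.25 = 390
EV(B) = 0.125 × 380 + 0.25 × 110 + 0.125 × 900 + 0.5 × 290 = 47.5 + 27.5 + 112.5 + 145 = 332.5
Overall = 0.28 × 390 + 0.72 × 332.5 = 109.2 + 239.4 = 348.6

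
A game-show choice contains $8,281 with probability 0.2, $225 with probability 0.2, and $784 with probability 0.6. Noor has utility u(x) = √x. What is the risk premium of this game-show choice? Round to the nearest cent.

$727.60

E[u] = 0.2·√8281 + 0.2·√225 + 0.6·√784 = 0.2·91 + 0.2·15 + 0.6·28 = 38
CE = (38)² = 1444
Risk premium = EV − CE = 2171.6 − 1444 = 727.6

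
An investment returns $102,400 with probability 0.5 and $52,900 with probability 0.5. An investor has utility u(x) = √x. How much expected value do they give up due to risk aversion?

E[u] = 0.5·√102400 + 0.5·√52900 = 0.5·320 + 0.5·230 = 275
CE = (275)² = 75625
Risk premium = EV − CE = 77650 − 75625 = 2025

$2,025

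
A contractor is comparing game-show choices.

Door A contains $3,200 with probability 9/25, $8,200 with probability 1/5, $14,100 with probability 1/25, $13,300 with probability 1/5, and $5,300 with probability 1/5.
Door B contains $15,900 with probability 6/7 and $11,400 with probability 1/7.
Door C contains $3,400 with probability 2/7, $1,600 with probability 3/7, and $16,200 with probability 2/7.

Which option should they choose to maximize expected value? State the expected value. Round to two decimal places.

Door A = 9/25 × 3200 + 1/5 × 8200 + 1/25 × 14100 + 1/5 × 13300 + 1/5 × 5300 = 1152 + 1640 + 564 + 2660 + 1060 = 7076
Door B = 6/7 × 15900 + 1/7 × 11400 = 13628.5714 + 1628.5714 = 15257.1429
Door C = 2/7 × 3400 + 3/7 × 1600 + 2/7 × 16200 = 971.4286 + 685.7143 + 4628.5714 = 6285.7143

Door B ($15,257.14)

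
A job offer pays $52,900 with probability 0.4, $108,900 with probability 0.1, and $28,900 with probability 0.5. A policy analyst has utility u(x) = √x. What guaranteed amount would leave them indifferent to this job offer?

E[u] = 0.4·√52900 + 0.1·√108900 + 0.5·√28900 = 0.4·230 + 0.1·330 + 0.5·170 = 210
CE = (210)² = 44100

$44,100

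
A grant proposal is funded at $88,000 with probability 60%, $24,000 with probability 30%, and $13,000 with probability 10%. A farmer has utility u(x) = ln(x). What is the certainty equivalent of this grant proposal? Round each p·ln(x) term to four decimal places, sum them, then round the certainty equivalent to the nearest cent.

$49,222.20

E[u] = 0.6·ln(88000) + 0.3·ln(24000) + 0.1·ln(13000) = 6.8311 + 3.0257 + 0.9473 = 10.8041
CE = e^10.8041 ≈ 49222.20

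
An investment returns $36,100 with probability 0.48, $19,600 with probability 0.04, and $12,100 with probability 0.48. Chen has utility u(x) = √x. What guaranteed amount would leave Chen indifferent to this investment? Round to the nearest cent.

$22,380.16

E[u] = 0.48·√36100 + 0.04·√19600 + 0.48·√12100 = 0.48·190 + 0.04·140 + 0.48·110 = 149.6
CE = (149.6)² = 22380.16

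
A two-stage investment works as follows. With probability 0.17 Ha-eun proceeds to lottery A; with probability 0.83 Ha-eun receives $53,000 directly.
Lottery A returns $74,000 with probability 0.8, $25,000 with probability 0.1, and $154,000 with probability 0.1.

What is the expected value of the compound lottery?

$57,097

EV(A) = 0.8 × 74000 + 0.1 × 25000 + 0.1 × 154000 = 59200 + 2500 + 15400 = 77100
Branch B: 53000 (certain)
Overall = 0.17 × 77100 + 0.83 × 53000 = 13107 + 43990 = 57097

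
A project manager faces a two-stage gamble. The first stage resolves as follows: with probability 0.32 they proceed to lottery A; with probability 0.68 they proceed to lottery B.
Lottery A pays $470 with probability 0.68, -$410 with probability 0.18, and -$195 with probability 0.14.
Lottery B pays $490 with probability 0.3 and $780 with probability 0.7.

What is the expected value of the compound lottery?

$541.16

EV(A) = 0.68 × 470 + 0.18 × (-410) + 0.14 × (-195) = 319.6 − 73.8 − 27.3 = 218.5
EV(B) = 0.3 × 490 + 0.7 × 780 = 147 + 546 = 693
Overall = 0.32 × 218.5 + 0.68 × 693 = 69.92 + 471.24 = 541.16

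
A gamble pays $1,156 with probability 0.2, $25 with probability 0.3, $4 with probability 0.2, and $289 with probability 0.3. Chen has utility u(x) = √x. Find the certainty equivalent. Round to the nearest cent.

$190.44

E[u] = 0.2·√1156 + 0.3·√25 + 0.2·√4 + 0.3·√289 = 0.2·34 + 0.3·5 + 0.2·2 + 0.3·17 = 13.8
CE = (13.8)² = 190.44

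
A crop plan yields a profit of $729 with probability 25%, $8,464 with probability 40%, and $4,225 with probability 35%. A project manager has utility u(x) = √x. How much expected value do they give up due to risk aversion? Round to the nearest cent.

E[u] = 0.25·√729 + 0.4·√8464 + 0.35·√4225 = 0.25·27 + 0.4·92 + 0.35·65 = 66.3
CE = (66.3)² = 4395.69
Risk premium = EV − CE = 5046.6 − 4395.69 = 650.91

$650.91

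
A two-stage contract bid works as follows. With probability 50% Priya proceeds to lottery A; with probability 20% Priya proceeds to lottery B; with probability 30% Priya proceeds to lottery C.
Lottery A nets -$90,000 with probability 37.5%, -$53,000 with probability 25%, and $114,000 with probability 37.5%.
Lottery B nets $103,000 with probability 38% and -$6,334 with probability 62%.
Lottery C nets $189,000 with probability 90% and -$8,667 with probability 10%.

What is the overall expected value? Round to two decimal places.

$55,687.57

EV(A) = 0.375 × (-90000) + 0.25 × (-53000) + 0.375 × 114000 = -33750 − 13250 + 42750 = -4250
EV(B) = 0.38 × 103000 + 0.62 × (-6334) = 39140 − 3927.08 = 35212.92
EV(C) = 0.9 × 189000 + 0.1 × (-8667) = 170100 − 866.7 = 169233.3
Overall = 0.5 × (-4250) + 0.2 × 35212.92 + 0.3 × 169233.3 = -2125 + 7042.584 + 50769.99 = 55687.574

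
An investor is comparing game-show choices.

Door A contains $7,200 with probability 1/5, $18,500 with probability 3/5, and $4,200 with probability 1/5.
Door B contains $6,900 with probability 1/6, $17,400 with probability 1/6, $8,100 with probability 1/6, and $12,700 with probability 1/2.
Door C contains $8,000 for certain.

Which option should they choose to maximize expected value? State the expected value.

Door A ($13,380)

Door A = 1/5 × 7200 + 3/5 × 18500 + 1/5 × 4200 = 1440 + 11100 + 840 = 13380
Door B = 1/6 × 6900 + 1/6 × 17400 + 1/6 × 8100 + 1/2 × 12700 = 1150 + 2900 + 1350 + 6350 = 11750
Door C: 8000 (certain)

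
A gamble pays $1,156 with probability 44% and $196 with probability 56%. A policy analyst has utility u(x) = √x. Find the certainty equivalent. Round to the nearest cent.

$519.84

E[u] = 0.44·√1156 + 0.56·√196 = 0.44·34 + 0.56·14 = 22.8
CE = (22.8)² = 519.84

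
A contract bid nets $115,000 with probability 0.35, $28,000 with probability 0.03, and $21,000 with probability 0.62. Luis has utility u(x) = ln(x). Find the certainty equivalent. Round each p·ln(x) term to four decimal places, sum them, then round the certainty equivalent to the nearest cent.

$38,407.19

E[u] = 0.35·ln(115000) + 0.03·ln(28000) + 0.62·ln(21000) = 4.0784 + 0.3072 + 6.1704 = 10.5560
CE = e^10.5560 ≈ 38407.19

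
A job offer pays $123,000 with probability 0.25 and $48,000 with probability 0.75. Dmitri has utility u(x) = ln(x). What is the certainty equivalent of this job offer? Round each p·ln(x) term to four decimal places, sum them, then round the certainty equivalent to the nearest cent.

E[u] = 0.25·ln(123000) + 0.75·ln(48000) = 2.9300 + 8.0842 = 11.0142
CE = e^11.0142 ≈ 60730.42

$60,730.42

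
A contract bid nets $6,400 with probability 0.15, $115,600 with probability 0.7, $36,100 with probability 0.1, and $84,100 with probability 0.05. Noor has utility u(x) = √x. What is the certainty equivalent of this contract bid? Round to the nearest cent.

E[u] = 0.15·√6400 + 0.7·√115600 + 0.1·√36100 + 0.05·√84100 = 0.15·80 + 0.7·340 + 0.1·190 + 0.05·290 = 283.5
CE = (283.5)² = 80372.25

$80,372.25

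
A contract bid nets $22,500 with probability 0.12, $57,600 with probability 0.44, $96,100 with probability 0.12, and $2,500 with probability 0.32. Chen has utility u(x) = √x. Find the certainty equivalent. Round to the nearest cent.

E[u] = 0.12·√22500 + 0.44·√57600 + 0.12·√96100 + 0.32·√2500 = 0.12·150 + 0.44·240 + 0.12·310 + 0.32·50 = 176.8
CE = (176.8)² = 31258.24

$31,258.24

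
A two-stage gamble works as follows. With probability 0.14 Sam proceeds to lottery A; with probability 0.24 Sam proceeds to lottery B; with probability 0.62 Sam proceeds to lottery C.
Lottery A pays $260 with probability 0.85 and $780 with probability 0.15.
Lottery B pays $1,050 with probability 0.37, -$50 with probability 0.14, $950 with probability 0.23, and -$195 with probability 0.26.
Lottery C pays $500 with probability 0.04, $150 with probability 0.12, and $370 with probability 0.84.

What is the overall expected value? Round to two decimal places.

$395.41

EV(A) = 0.85 × 260 + 0.15 × 780 = 221 + 117 = 338
EV(B) = 0.37 × 1050 + 0.14 × (-50) + 0.23 × 950 + 0.26 × (-195) = 388.5 − 7 + 218.5 − 50.7 = 549.3
EV(C) = 0.04 × 500 + 0.12 × 150 + 0.84 × 370 = 20 + 18 + 310.8 = 348.8
Overall = 0.14 × 338 + 0.24 × 549.3 + 0.62 × 348.8 = 47.32 + 131.832 + 216.256 = 395.408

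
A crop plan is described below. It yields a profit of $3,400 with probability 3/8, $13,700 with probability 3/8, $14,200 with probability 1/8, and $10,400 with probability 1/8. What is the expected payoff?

EV = 3/8 × 3400 + 3/8 × 13700 + 1/8 × 14200 + 1/8 × 10400 = 1275 + 5137.5 + 1775 + 1300 = 9487.5

$9,487.50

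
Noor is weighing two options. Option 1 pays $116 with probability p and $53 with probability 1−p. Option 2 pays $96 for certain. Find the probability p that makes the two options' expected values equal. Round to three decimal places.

p·116 + (1−p)·53 = 96
63p + 53 = 96
p = (96 − 53) / 63

p = 0.683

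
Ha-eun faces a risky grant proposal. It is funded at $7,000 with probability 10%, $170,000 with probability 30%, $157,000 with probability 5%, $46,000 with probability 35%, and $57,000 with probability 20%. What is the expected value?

$87,050

EV = 0.1 × 7000 + 0.3 × 170000 + 0.05 × 157000 + 0.35 × 46000 + 0.2 × 57000 = 700 + 51000 + 7850 + 16100 + 11400 = 87050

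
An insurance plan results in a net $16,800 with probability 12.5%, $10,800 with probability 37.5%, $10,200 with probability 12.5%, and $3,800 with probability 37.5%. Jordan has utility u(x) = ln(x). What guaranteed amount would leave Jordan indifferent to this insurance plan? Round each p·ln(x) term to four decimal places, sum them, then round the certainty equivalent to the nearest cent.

E[u] = 0.125·ln(16800) + 0.375·ln(10800) + 0.125·ln(10200) + 0.375·ln(3800) = 1.2161 + 3.4827 + 1.1538 + 3.0910 = 8.9436
CE = e^8.9436 ≈ 7658.72

$7,658.72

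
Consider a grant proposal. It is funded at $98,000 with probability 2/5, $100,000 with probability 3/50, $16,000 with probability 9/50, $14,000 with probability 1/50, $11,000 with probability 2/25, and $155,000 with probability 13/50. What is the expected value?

EV = 2/5 × 98000 + 3/50 × 100000 + 9/50 × 16000 + 1/50 × 14000 + 2/25 × 11000 + 13/50 × 155000 = 39200 + 6000 + 2880 + 280 + 880 + 40300 = 89540

$89,540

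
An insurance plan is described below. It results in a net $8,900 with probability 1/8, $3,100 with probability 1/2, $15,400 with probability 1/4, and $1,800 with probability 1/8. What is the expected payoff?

EV = 1/8 × 8900 + 1/2 × 3100 + 1/4 × 15400 + 1/8 × 1800 = 1112.5 + 1550 + 3850 + 225 = 6737.5

$6,737.50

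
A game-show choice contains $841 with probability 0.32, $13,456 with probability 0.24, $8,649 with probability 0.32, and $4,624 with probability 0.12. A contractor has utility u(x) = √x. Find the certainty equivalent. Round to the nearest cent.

E[u] = 0.32·√841 + 0.24·√13456 + 0.32·√8649 + 0.12·√4624 = 0.32·29 + 0.24·116 + 0.32·93 + 0.12·68 = 75.04
CE = (75.04)² = 5631.0016

$5,631.00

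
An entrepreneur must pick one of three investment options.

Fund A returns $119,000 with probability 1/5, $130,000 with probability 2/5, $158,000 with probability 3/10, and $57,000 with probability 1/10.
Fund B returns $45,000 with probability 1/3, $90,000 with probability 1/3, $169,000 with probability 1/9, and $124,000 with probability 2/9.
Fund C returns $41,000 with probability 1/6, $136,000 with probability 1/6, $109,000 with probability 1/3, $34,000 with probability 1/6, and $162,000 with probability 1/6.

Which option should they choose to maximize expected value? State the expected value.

Fund A ($128,900)

Fund A = 1/5 × 119000 + 2/5 × 130000 + 3/10 × 158000 + 1/10 × 57000 = 23800 + 52000 + 47400 + 5700 = 128900
Fund B = 1/3 × 45000 + 1/3 × 90000 + 1/9 × 169000 + 2/9 × 124000 = 15000 + 30000 + 18777.7778 + 27555.5556 = 91333.3333
Fund C = 1/6 × 41000 + 1/6 × 136000 + 1/3 × 109000 + 1/6 × 34000 + 1/6 × 162000 = 6833.3333 + 22666.6667 + 36333.3333 + 5666.6667 + 27000 = 98500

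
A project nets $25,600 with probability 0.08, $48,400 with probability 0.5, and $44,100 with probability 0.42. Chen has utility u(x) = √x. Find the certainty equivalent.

$44,521

E[u] = 0.08·√25600 + 0.5·√48400 + 0.42·√44100 = 0.08·160 + 0.5·220 + 0.42·210 = 211
CE = (211)² = 44521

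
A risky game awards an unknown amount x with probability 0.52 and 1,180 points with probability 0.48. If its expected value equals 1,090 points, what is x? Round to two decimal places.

x = 1006.92 points

0.52·x + 0.48·1180 = 1090
0.52·x = 1090 − 566.4 = 523.6
x = 523.6 / 0.52 = 1006.9231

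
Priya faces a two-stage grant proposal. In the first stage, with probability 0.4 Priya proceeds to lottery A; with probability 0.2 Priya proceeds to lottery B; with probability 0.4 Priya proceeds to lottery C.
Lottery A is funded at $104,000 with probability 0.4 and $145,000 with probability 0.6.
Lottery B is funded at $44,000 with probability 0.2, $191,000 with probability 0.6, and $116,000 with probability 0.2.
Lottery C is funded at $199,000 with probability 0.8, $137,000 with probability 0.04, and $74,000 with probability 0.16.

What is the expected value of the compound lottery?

$151,368

EV(A) = 0.4 × 104000 + 0.6 × 145000 = 41600 + 87000 = 128600
EV(B) = 0.2 × 44000 + 0.6 × 191000 + 0.2 × 116000 = 8800 + 114600 + 23200 = 146600
EV(C) = 0.8 × 199000 + 0.04 × 137000 + 0.16 × 74000 = 159200 + 5480 + 11840 = 176520
Overall = 0.4 × 128600 + 0.2 × 146600 + 0.4 × 176520 = 51440 + 29320 + 70608 = 151368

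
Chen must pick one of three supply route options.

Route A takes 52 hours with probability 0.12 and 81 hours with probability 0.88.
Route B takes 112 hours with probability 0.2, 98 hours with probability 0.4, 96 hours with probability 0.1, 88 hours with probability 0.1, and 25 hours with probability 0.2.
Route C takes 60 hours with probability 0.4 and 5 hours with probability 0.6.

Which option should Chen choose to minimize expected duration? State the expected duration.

Route C (27 hours)

Route A = 0.12 × 52 + 0.88 × 81 = 6.24 + 71.28 = 77.52
Route B = 0.2 × 112 + 0.4 × 98 + 0.1 × 96 + 0.1 × 88 + 0.2 × 25 = 22.4 + 39.2 + 9.6 + 8.8 + 5 = 85
Route C = 0.4 × 60 + 0.6 × 5 = 24 + 3 = 27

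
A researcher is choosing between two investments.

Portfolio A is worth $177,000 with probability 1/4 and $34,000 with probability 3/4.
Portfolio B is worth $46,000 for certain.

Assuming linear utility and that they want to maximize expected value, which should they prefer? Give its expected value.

Portfolio A = 1/4 × 177000 + 3/4 × 34000 = 44250 + 25500 = 69750
Portfolio B: 46000 (certain)

Portfolio A ($69,750)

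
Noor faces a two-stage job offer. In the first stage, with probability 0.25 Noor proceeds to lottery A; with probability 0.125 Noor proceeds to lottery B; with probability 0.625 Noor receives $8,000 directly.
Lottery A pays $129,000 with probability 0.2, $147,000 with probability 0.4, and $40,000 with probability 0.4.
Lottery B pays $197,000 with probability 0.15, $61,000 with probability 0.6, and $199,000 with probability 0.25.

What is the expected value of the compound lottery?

EV(A) = 0.2 × 129000 + 0.4 × 147000 + 0.4 × 40000 = 25800 + 58800 + 16000 = 100600
EV(B) = 0.15 × 197000 + 0.6 × 61000 + 0.25 × 199000 = 29550 + 36600 + 49750 = 115900
Branch C: 8000 (certain)
Overall = 0.25 × 100600 + 0.125 × 115900 + 0.625 × 8000 = 25150 + 14487.5 + 5000 = 44637.5

$44,637.50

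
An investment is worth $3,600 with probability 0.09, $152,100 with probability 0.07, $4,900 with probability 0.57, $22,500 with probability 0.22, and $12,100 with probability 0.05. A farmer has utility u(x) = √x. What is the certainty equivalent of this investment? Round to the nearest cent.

$12,343.21

E[u] = 0.09·√3600 + 0.07·√152100 + 0.57·√4900 + 0.22·√22500 + 0.05·√12100 = 0.09·60 + 0.07·390 + 0.57·70 + 0.22·150 + 0.05·110 = 111.1
CE = (111.1)² = 12343.21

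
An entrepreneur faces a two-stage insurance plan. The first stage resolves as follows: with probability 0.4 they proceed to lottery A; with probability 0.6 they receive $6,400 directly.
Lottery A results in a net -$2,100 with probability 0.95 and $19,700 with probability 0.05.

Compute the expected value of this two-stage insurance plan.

EV(A) = 0.95 × (-2100) + 0.05 × 19700 = -1995 + 985 = -1010
Branch B: 6400 (certain)
Overall = 0.4 × (-1010) + 0.6 × 6400 = -404 + 3840 = 3436

$3,436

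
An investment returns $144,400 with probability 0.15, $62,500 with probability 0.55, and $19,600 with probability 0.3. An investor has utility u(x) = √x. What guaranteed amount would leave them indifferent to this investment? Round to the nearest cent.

$55,932.25

E[u] = 0.15·√144400 + 0.55·√62500 + 0.3·√19600 = 0.15·380 + 0.55·250 + 0.3·140 = 236.5
CE = (236.5)² = 55932.25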